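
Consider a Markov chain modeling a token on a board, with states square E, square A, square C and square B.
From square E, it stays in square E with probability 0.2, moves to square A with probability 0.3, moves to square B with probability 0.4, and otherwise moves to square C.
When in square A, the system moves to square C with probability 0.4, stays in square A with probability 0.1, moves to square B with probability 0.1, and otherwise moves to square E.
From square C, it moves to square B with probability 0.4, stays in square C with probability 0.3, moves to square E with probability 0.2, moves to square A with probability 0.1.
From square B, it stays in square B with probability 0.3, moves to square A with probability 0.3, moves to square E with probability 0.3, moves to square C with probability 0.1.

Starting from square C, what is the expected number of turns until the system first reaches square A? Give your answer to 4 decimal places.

4.5455

Let t(s) be the expected number of turns to first reach square A from state s, with t(square A) = 0. Conditioning on the first turn:
t(square E) = 1 + 0.2·t(square E) + 0.1·t(square C) + 0.4·t(square B)
t(square C) = 1 + 0.2·t(square E) + 0.3·t(square C) + 0.4·t(square B)
t(square B) = 1 + 0.3·t(square E) + 0.1·t(square C) + 0.3·t(square B)
Solving: t(square E) = 3.6364, t(square C) = 4.5455, t(square B) = 3.6364.
Expected turns from square C to square A: 4.5455.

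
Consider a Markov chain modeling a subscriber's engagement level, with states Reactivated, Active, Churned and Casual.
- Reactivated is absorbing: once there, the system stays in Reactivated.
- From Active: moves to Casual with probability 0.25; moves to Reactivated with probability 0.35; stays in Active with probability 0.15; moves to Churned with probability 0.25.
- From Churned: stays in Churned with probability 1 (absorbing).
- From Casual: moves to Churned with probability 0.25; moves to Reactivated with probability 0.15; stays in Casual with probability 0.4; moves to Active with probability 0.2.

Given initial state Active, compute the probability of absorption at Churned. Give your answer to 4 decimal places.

Let h(s) be the probability of absorption at Churned starting from transient state s. Then h(Churned) = 1 and h(Reactivated) = 0. By first-step analysis:
h(Active) = 0.35·0 + 0.15·h(Active) + 0.25·1 + 0.25·h(Casual)
h(Casual) = 0.15·0 + 0.2·h(Active) + 0.25·1 + 0.4·h(Casual)
Solving: h(Active) = 0.4620, h(Casual) = 0.5707.
Starting from Active, the probability is 0.4620.

0.4620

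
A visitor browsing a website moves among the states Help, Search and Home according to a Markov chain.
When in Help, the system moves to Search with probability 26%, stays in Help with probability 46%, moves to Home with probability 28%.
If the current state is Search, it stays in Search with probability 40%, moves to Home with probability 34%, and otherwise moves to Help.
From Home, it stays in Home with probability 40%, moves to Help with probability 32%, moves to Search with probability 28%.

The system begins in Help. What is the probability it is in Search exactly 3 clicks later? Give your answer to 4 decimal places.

0.3089

Propagate the distribution vector 3 clicks from Help.
After 0 clicks: (1.0000, 0.0000, 0.0000)
After 1 click: (0.4600, 0.2600, 0.2800)
After 2 clicks: (0.3688, 0.3020, 0.3292)
After 3 clicks: (0.3535, 0.3089, 0.3376)
P(in Search after 3 clicks) = 0.3089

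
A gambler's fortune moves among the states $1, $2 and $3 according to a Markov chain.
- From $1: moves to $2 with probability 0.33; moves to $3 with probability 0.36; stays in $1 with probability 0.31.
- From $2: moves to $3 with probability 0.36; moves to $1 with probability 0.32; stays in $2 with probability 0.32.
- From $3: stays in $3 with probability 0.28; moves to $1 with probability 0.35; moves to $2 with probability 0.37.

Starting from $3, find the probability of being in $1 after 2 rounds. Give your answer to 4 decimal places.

Sum over the intermediate state after 1 round:
P = P($3→$1)·P($1→$1) + P($3→$2)·P($2→$1) + P($3→$3)·P($3→$1)
  = 0.35×0.31 + 0.37×0.32 + 0.28×0.35
  = 0.1085 + 0.1184 + 0.0980 = 0.3249

0.3249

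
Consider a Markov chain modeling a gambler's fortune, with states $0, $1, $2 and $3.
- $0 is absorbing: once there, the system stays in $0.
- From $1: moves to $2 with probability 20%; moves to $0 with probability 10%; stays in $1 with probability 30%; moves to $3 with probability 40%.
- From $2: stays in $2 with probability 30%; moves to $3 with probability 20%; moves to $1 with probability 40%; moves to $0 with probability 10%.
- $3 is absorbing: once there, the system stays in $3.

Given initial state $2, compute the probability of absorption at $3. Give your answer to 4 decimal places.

Let h(s) be the probability of absorption at $3 starting from transient state s. Then h($3) = 1 and h($0) = 0. By first-step analysis:
h($1) = 0.1·0 + 0.3·h($1) + 0.2·h($2) + 0.4·1
h($2) = 0.1·0 + 0.4·h($1) + 0.3·h($2) + 0.2·1
Solving: h($1) = 0.7805, h($2) = 0.7317.
Starting from $2, the probability is 0.7317.

0.7317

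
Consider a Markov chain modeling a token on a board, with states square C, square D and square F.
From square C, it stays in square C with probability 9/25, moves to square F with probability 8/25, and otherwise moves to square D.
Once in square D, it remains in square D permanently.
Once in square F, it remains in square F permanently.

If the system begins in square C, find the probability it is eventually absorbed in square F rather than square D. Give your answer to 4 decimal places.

0.5000

Let h(s) be the probability of absorption at square F starting from transient state s. Then h(square F) = 1 and h(square D) = 0. By first-step analysis:
h(square C) = 0.36·h(square C) + 0.32·0 + 0.32·1
Solving: h(square C) = 0.5000.
Starting from square C, the probability is 0.5000.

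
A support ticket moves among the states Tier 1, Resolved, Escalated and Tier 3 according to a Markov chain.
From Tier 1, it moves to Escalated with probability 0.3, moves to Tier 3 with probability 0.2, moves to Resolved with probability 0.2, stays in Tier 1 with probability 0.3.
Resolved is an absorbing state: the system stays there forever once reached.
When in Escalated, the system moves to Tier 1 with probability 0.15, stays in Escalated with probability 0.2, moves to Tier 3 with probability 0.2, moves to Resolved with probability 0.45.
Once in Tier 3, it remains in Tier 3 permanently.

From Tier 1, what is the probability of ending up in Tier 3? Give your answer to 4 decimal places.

0.4272

Let h(s) be the probability of absorption at Tier 3 starting from transient state s. Then h(Tier 3) = 1 and h(Resolved) = 0. By first-step analysis:
h(Tier 1) = 0.3·h(Tier 1) + 0.2·0 + 0.3·h(Escalated) + 0.2·1
h(Escalated) = 0.15·h(Tier 1) + 0.45·0 + 0.2·h(Escalated) + 0.2·1
Solving: h(Tier 1) = 0.4272, h(Escalated) = 0.3301.
Starting from Tier 1, the probability is 0.4272.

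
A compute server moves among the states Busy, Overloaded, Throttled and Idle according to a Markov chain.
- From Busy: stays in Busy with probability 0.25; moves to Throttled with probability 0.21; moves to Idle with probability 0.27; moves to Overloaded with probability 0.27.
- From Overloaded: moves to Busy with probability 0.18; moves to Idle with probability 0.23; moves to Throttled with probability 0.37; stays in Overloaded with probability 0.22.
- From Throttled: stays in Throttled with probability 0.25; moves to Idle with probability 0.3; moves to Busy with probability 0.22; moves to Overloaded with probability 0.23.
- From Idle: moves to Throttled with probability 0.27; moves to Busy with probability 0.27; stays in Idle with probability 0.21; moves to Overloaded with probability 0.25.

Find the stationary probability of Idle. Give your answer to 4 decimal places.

0.2534

Let the stationary distribution be π with π = πP and π_1 + π_2 + π_3 + π_4 = 1.
π_1 = 0.25·π_1 + 0.18·π_2 + 0.22·π_3 + 0.27·π_4
π_2 = 0.27·π_1 + 0.22·π_2 + 0.23·π_3 + 0.25·π_4
π_3 = 0.21·π_1 + 0.37·π_2 + 0.25·π_3 + 0.27·π_4
Solving with the normalization constraint gives π = (0.2299, 0.2418, 0.2749, 0.2534).
So the stationary probability of Idle is 0.2534.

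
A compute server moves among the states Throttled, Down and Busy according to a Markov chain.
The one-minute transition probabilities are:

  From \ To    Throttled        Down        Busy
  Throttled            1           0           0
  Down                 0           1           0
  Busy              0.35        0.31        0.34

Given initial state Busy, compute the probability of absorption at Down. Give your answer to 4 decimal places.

0.4697

Let h(s) be the probability of absorption at Down starting from transient state s. Then h(Down) = 1 and h(Throttled) = 0. By first-step analysis:
h(Busy) = 0.35·0 + 0.31·1 + 0.34·h(Busy)
Solving: h(Busy) = 0.4697.
Starting from Busy, the probability is 0.4697.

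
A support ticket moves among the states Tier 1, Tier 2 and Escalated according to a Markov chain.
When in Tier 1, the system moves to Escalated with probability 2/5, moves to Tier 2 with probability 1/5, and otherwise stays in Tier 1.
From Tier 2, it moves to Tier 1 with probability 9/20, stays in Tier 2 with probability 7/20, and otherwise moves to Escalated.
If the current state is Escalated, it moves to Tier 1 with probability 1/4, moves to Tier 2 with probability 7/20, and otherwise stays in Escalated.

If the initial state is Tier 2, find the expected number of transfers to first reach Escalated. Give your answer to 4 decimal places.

Let t(s) be the expected number of transfers to first reach Escalated from state s, with t(Escalated) = 0. Conditioning on the first transfer:
t(Tier 1) = 1 + 0.4·t(Tier 1) + 0.2·t(Tier 2)
t(Tier 2) = 1 + 0.45·t(Tier 1) + 0.35·t(Tier 2)
Solving: t(Tier 1) = 2.8333, t(Tier 2) = 3.5000.
Expected transfers from Tier 2 to Escalated: 3.5000.

3.5000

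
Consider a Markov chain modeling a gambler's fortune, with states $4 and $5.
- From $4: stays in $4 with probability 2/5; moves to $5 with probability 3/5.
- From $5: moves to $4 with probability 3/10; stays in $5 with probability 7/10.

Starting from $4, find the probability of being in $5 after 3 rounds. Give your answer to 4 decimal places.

Propagate the distribution vector 3 rounds from $4.
After 0 rounds: (1.0000, 0.0000)
After 1 round: (0.4000, 0.6000)
After 2 rounds: (0.3400, 0.6600)
After 3 rounds: (0.3340, 0.6660)
P(in $5 after 3 rounds) = 0.6660

0.6660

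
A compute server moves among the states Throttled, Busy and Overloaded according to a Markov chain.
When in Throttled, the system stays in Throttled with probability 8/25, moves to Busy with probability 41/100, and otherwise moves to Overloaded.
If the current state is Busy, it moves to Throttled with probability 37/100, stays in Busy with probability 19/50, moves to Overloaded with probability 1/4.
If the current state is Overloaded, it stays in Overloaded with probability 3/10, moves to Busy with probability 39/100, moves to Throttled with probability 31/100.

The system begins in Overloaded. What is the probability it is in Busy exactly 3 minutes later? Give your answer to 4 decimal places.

0.3928

Propagate the distribution vector 3 minutes from Overloaded.
After 0 minutes: (0.0000, 0.0000, 1.0000)
After 1 minute: (0.3100, 0.3900, 0.3000)
After 2 minutes: (0.3365, 0.3923, 0.2712)
After 3 minutes: (0.3369, 0.3928, 0.2703)
P(in Busy after 3 minutes) = 0.3928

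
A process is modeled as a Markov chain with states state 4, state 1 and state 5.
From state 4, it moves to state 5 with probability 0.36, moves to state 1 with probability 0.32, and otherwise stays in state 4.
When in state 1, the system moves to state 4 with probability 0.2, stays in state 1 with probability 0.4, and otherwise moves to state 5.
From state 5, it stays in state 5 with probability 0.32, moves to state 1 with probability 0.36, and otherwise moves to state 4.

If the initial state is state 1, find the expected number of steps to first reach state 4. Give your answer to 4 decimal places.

4.0909

Let t(s) be the expected number of steps to first reach state 4 from state s, with t(state 4) = 0. Conditioning on the first step:
t(state 1) = 1 + 0.4·t(state 1) + 0.4·t(state 5)
t(state 5) = 1 + 0.36·t(state 1) + 0.32·t(state 5)
Solving: t(state 1) = 4.0909, t(state 5) = 3.6364.
Expected steps from state 1 to state 4: 4.0909.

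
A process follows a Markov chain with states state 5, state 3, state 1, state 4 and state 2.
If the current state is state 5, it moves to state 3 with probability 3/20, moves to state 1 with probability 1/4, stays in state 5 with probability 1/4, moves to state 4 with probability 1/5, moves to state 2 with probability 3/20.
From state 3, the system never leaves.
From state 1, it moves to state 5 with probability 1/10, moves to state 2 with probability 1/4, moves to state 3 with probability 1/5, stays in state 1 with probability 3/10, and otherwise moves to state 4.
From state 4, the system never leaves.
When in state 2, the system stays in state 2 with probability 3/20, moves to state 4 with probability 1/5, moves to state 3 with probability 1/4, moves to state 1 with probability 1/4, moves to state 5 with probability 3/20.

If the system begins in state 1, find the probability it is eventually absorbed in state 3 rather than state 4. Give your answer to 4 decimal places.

Let h(s) be the probability of absorption at state 3 starting from transient state s. Then h(state 3) = 1 and h(state 4) = 0. By first-step analysis:
h(state 5) = 0.25·h(state 5) + 0.15·1 + 0.25·h(state 1) + 0.2·0 + 0.15·h(state 2)
h(state 1) = 0.1·h(state 5) + 0.2·1 + 0.3·h(state 1) + 0.15·0 + 0.25·h(state 2)
h(state 2) = 0.15·h(state 5) + 0.25·1 + 0.25·h(state 1) + 0.2·0 + 0.15·h(state 2)
Solving: h(state 5) = 0.4918, h(state 1) = 0.5497, h(state 2) = 0.5426.
Starting from state 1, the probability is 0.5497.

0.5497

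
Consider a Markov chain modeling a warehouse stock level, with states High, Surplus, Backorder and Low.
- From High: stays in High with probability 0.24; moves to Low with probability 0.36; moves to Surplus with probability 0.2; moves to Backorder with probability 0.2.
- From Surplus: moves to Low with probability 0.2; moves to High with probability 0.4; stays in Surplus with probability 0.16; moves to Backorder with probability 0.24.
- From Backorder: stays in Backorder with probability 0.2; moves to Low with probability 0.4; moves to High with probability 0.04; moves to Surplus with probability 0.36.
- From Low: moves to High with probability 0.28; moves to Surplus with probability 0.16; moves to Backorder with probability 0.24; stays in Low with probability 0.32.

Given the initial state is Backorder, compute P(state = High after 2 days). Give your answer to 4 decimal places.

Propagate the distribution vector 2 days from Backorder.
After 0 days: (0.0000, 0.0000, 1.0000, 0.0000)
After 1 day: (0.0400, 0.3600, 0.2000, 0.4000)
After 2 days: (0.2736, 0.2016, 0.2304, 0.2944)
P(in High after 2 days) = 0.2736

0.2736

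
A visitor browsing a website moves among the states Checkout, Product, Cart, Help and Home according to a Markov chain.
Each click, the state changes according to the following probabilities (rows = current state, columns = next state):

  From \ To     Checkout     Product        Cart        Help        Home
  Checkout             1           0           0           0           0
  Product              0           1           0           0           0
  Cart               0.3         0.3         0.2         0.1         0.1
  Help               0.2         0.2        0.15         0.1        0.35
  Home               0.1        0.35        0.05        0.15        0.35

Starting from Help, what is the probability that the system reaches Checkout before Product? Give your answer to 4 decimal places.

Let h(s) be the probability of absorption at Checkout starting from transient state s. Then h(Checkout) = 1 and h(Product) = 0. By first-step analysis:
h(Cart) = 0.3·1 + 0.3·0 + 0.2·h(Cart) + 0.1·h(Help) + 0.1·h(Home)
h(Help) = 0.2·1 + 0.2·0 + 0.15·h(Cart) + 0.1·h(Help) + 0.35·h(Home)
h(Home) = 0.1·1 + 0.35·0 + 0.05·h(Cart) + 0.15·h(Help) + 0.35·h(Home)
Solving: h(Cart) = 0.4617, h(Help) = 0.4096, h(Home) = 0.2839.
Starting from Help, the probability is 0.4096.

0.4096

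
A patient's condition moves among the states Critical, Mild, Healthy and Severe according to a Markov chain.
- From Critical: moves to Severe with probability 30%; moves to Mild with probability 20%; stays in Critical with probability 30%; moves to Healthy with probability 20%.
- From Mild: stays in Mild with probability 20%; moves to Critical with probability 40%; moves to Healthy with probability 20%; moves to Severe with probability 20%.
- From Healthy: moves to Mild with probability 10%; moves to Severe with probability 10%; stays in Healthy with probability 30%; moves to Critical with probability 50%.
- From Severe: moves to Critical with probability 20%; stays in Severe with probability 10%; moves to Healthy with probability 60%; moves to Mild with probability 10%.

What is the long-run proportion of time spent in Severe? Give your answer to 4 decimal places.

0.1866

Let the stationary distribution be π with π = πP and π_1 + π_2 + π_3 + π_4 = 1.
π_1 = 0.3·π_1 + 0.4·π_2 + 0.5·π_3 + 0.2·π_4
π_2 = 0.2·π_1 + 0.2·π_2 + 0.1·π_3 + 0.1·π_4
π_3 = 0.2·π_1 + 0.2·π_2 + 0.3·π_3 + 0.6·π_4
Solving with the normalization constraint gives π = (0.3575, 0.1508, 0.3051, 0.1866).
So the stationary probability of Severe is 0.1866.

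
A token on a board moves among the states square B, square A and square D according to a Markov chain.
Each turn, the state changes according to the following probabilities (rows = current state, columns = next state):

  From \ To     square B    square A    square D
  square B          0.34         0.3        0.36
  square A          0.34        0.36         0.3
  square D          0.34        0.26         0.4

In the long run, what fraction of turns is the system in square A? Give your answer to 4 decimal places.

0.3040

Let the stationary distribution be π with π = πP and π_1 + π_2 + π_3 = 1.
π_1 = 0.34·π_1 + 0.34·π_2 + 0.34·π_3
π_2 = 0.3·π_1 + 0.36·π_2 + 0.26·π_3
Solving with the normalization constraint gives π = (0.3400, 0.3040, 0.3560).
So the stationary probability of square A is 0.3040.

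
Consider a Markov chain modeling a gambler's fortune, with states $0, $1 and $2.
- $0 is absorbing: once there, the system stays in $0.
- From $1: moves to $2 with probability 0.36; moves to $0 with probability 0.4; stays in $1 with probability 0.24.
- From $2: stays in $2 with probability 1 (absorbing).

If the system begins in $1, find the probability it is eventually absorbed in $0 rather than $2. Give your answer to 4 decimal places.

Let h(s) be the probability of absorption at $0 starting from transient state s. Then h($0) = 1 and h($2) = 0. By first-step analysis:
h($1) = 0.4·1 + 0.24·h($1) + 0.36·0
Solving: h($1) = 0.5263.
Starting from $1, the probability is 0.5263.

0.5263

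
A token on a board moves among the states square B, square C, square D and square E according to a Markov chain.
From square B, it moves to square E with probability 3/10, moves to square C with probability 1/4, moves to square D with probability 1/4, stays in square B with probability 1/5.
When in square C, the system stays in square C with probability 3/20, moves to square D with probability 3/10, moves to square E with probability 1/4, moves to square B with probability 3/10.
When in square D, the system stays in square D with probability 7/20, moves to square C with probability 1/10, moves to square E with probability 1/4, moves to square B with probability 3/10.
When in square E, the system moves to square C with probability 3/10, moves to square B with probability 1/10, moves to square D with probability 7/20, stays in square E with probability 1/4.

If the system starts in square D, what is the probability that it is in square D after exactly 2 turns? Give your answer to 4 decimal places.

0.3150

Propagate the distribution vector 2 turns from square D.
After 0 turns: (0.0000, 0.0000, 1.0000, 0.0000)
After 1 turn: (0.3000, 0.1000, 0.3500, 0.2500)
After 2 turns: (0.2200, 0.2000, 0.3150, 0.2650)
P(in square D after 2 turns) = 0.3150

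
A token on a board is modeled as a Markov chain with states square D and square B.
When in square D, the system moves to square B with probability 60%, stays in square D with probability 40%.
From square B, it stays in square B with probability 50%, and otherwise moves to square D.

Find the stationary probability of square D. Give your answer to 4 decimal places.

0.4545

Let the stationary distribution be π with π = πP and π_1 + π_2 = 1.
π_1 = 0.4·π_1 + 0.5·π_2
Solving with the normalization constraint gives π = (0.4545, 0.5455).
So the stationary probability of square D is 0.4545.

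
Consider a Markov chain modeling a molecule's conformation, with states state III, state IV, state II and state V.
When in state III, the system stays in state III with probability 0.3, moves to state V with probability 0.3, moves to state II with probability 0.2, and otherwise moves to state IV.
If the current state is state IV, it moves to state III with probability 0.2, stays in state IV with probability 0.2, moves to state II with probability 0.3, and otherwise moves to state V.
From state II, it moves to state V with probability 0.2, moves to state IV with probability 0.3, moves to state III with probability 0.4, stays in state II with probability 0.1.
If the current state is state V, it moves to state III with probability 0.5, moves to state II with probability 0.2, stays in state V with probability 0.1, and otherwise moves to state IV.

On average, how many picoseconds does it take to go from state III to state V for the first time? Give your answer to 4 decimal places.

3.5738

Let t(s) be the expected number of picoseconds to first reach state V from state s, with t(state V) = 0. Conditioning on the first picosecond:
t(state III) = 1 + 0.3·t(state III) + 0.2·t(state IV) + 0.2·t(state II)
t(state IV) = 1 + 0.2·t(state III) + 0.2·t(state IV) + 0.3·t(state II)
t(state II) = 1 + 0.4·t(state III) + 0.3·t(state IV) + 0.1·t(state II)
Solving: t(state III) = 3.5738, t(state IV) = 3.6066, t(state II) = 3.9016.
Expected picoseconds from state III to state V: 3.5738.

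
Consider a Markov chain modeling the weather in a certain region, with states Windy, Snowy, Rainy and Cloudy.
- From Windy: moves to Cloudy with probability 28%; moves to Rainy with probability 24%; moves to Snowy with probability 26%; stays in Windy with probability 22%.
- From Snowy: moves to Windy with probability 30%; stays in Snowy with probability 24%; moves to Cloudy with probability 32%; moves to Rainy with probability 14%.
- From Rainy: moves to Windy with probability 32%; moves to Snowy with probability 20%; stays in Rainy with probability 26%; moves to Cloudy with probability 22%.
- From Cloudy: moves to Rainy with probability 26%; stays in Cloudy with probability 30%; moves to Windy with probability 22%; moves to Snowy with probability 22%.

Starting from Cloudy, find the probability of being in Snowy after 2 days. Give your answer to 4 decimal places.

Propagate the distribution vector 2 days from Cloudy.
After 0 days: (0.0000, 0.0000, 0.0000, 1.0000)
After 1 day: (0.2200, 0.2200, 0.2600, 0.3000)
After 2 days: (0.2636, 0.2280, 0.2292, 0.2792)
P(in Snowy after 2 days) = 0.2280

0.2280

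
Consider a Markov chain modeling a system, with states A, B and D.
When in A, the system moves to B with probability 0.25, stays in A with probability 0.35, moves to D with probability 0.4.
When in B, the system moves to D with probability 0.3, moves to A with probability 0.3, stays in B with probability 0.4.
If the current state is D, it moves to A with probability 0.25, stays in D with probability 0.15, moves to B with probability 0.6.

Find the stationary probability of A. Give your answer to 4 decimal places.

Let the stationary distribution be π with π = πP and π_1 + π_2 + π_3 = 1.
π_1 = 0.35·π_1 + 0.3·π_2 + 0.25·π_3
π_2 = 0.25·π_1 + 0.4·π_2 + 0.6·π_3
Solving with the normalization constraint gives π = (0.3007, 0.4123, 0.2870).
So the stationary probability of A is 0.3007.

0.3007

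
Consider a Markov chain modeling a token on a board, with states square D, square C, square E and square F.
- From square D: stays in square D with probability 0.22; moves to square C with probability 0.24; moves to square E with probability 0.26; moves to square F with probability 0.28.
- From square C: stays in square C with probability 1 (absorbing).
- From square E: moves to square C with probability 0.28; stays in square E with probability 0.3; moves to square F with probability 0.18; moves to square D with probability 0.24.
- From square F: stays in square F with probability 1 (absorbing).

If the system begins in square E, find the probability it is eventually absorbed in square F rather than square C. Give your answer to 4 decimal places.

0.4293

Let h(s) be the probability of absorption at square F starting from transient state s. Then h(square F) = 1 and h(square C) = 0. By first-step analysis:
h(square D) = 0.22·h(square D) + 0.24·0 + 0.26·h(square E) + 0.28·1
h(square E) = 0.24·h(square D) + 0.28·0 + 0.3·h(square E) + 0.18·1
Solving: h(square D) = 0.5021, h(square E) = 0.4293.
Starting from square E, the probability is 0.4293.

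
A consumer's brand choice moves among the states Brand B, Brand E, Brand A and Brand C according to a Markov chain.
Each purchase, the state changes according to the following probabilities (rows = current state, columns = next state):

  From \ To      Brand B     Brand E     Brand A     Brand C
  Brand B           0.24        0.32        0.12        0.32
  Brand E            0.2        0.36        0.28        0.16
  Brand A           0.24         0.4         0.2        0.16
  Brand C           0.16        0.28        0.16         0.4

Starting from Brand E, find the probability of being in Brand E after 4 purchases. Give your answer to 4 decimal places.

Propagate the distribution vector 4 purchases from Brand E.
After 0 purchases: (0.0000, 1.0000, 0.0000, 0.0000)
After 1 purchase: (0.2000, 0.3600, 0.2800, 0.1600)
After 2 purchases: (0.2128, 0.3504, 0.2064, 0.2304)
After 3 purchases: (0.2076, 0.3413, 0.2018, 0.2493)
After 4 purchases: (0.2064, 0.3398, 0.2007, 0.2531)
P(in Brand E after 4 purchases) = 0.3398

0.3398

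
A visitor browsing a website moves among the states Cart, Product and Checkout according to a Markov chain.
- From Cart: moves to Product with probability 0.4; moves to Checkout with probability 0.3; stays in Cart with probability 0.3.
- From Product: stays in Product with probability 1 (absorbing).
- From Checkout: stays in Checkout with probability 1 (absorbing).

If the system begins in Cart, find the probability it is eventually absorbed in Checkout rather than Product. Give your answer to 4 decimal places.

0.4286

Let h(s) be the probability of absorption at Checkout starting from transient state s. Then h(Checkout) = 1 and h(Product) = 0. By first-step analysis:
h(Cart) = 0.3·h(Cart) + 0.4·0 + 0.3·1
Solving: h(Cart) = 0.4286.
Starting from Cart, the probability is 0.4286.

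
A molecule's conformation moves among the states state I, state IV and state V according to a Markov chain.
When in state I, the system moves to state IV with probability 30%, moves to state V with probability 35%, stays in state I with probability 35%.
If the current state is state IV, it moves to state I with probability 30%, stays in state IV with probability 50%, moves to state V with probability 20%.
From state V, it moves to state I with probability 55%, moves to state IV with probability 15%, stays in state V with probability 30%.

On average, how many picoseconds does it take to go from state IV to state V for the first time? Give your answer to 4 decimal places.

4.0426

Let t(s) be the expected number of picoseconds to first reach state V from state s, with t(state V) = 0. Conditioning on the first picosecond:
t(state I) = 1 + 0.35·t(state I) + 0.3·t(state IV)
t(state IV) = 1 + 0.3·t(state I) + 0.5·t(state IV)
Solving: t(state I) = 3.4043, t(state IV) = 4.0426.
Expected picoseconds from state IV to state V: 4.0426.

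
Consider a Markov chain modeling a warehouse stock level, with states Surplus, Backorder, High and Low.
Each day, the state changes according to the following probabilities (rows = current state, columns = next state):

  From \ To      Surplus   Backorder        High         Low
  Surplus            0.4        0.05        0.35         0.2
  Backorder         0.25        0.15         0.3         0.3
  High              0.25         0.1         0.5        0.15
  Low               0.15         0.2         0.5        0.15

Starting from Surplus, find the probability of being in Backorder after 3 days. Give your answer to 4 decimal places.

0.1084

Propagate the distribution vector 3 days from Surplus.
After 0 days: (1.0000, 0.0000, 0.0000, 0.0000)
After 1 day: (0.4000, 0.0500, 0.3500, 0.2000)
After 2 days: (0.2900, 0.1025, 0.4300, 0.1775)
After 3 days: (0.2758, 0.1084, 0.4360, 0.1799)
P(in Backorder after 3 days) = 0.1084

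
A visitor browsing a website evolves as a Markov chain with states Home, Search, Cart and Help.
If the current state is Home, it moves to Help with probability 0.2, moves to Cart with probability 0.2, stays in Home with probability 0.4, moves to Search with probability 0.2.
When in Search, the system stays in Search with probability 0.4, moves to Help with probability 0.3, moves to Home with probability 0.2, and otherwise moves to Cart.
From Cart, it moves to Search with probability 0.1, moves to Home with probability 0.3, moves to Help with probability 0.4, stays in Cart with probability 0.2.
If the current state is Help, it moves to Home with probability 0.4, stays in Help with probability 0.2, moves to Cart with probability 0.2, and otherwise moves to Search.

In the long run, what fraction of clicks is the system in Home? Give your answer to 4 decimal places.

Let the stationary distribution be π with π = πP and π_1 + π_2 + π_3 + π_4 = 1.
π_1 = 0.4·π_1 + 0.2·π_2 + 0.3·π_3 + 0.4·π_4
π_2 = 0.2·π_1 + 0.4·π_2 + 0.1·π_3 + 0.2·π_4
π_3 = 0.2·π_1 + 0.1·π_2 + 0.2·π_3 + 0.2·π_4
Solving with the normalization constraint gives π = (0.3367, 0.2278, 0.1772, 0.2582).
So the stationary probability of Home is 0.3367.

0.3367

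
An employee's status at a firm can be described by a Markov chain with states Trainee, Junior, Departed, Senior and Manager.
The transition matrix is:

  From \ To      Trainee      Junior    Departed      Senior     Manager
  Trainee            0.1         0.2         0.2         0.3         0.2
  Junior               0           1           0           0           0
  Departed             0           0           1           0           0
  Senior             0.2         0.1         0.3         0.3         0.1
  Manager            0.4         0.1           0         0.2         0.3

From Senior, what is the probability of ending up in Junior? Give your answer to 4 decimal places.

0.3410

Let h(s) be the probability of absorption at Junior starting from transient state s. Then h(Junior) = 1 and h(Departed) = 0. By first-step analysis:
h(Trainee) = 0.1·h(Trainee) + 0.2·1 + 0.2·0 + 0.3·h(Senior) + 0.2·h(Manager)
h(Senior) = 0.2·h(Trainee) + 0.1·1 + 0.3·0 + 0.3·h(Senior) + 0.1·h(Manager)
h(Manager) = 0.4·h(Trainee) + 0.1·1 + 0.2·h(Senior) + 0.3·h(Manager)
Solving: h(Trainee) = 0.4459, h(Senior) = 0.3410, h(Manager) = 0.4951.
Starting from Senior, the probability is 0.3410.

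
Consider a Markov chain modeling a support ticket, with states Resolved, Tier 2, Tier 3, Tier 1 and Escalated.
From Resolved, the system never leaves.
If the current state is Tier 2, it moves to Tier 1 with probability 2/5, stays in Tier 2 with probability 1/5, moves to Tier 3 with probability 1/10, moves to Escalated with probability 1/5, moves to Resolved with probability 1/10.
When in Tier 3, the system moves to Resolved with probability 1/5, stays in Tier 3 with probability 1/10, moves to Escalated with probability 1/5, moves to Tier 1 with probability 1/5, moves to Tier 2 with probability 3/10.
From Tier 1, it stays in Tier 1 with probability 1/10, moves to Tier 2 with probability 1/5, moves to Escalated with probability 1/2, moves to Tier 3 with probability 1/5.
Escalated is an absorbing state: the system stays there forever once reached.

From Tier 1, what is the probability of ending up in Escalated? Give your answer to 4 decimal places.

Let h(s) be the probability of absorption at Escalated starting from transient state s. Then h(Escalated) = 1 and h(Resolved) = 0. By first-step analysis:
h(Tier 2) = 0.1·0 + 0.2·h(Tier 2) + 0.1·h(Tier 3) + 0.4·h(Tier 1) + 0.2·1
h(Tier 3) = 0.2·0 + 0.3·h(Tier 2) + 0.1·h(Tier 3) + 0.2·h(Tier 1) + 0.2·1
h(Tier 1) = 0.2·h(Tier 2) + 0.2·h(Tier 3) + 0.1·h(Tier 1) + 0.5·1
Solving: h(Tier 2) = 0.7730, h(Tier 3) = 0.6748, h(Tier 1) = 0.8773.
Starting from Tier 1, the probability is 0.8773.

0.8773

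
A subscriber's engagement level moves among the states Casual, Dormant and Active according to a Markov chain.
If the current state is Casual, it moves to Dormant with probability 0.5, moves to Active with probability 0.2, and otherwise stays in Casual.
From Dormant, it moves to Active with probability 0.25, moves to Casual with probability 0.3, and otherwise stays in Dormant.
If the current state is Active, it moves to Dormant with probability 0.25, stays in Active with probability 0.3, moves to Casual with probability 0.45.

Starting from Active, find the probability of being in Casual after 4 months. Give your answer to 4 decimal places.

0.3367

Propagate the distribution vector 4 months from Active.
After 0 months: (0.0000, 0.0000, 1.0000)
After 1 month: (0.4500, 0.2500, 0.3000)
After 2 months: (0.3450, 0.4125, 0.2425)
After 3 months: (0.3364, 0.4188, 0.2449)
After 4 months: (0.3367, 0.4178, 0.2454)
P(in Casual after 4 months) = 0.3367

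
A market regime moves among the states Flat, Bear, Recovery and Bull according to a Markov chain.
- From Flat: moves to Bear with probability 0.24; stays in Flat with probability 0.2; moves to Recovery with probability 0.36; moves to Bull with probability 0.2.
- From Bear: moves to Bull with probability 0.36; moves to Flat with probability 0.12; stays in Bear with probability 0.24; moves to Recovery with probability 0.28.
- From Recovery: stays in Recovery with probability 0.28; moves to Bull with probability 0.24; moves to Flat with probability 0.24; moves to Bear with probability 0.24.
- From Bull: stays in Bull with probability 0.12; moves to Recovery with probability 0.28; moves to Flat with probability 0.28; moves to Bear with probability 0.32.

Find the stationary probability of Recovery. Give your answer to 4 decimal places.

0.2968

Let the stationary distribution be π with π = πP and π_1 + π_2 + π_3 + π_4 = 1.
π_1 = 0.2·π_1 + 0.12·π_2 + 0.24·π_3 + 0.28·π_4
π_2 = 0.24·π_1 + 0.24·π_2 + 0.24·π_3 + 0.32·π_4
π_3 = 0.36·π_1 + 0.28·π_2 + 0.28·π_3 + 0.28·π_4
Solving with the normalization constraint gives π = (0.2099, 0.2588, 0.2968, 0.2345).
So the stationary probability of Recovery is 0.2968.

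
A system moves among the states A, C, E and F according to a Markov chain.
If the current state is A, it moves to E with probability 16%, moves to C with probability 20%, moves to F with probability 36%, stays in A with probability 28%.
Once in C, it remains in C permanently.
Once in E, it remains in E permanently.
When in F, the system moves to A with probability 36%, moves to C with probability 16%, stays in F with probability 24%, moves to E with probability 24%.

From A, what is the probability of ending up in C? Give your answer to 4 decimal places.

0.5019

Let h(s) be the probability of absorption at C starting from transient state s. Then h(C) = 1 and h(E) = 0. By first-step analysis:
h(A) = 0.28·h(A) + 0.2·1 + 0.16·0 + 0.36·h(F)
h(F) = 0.36·h(A) + 0.16·1 + 0.24·0 + 0.24·h(F)
Solving: h(A) = 0.5019, h(F) = 0.4483.
Starting from A, the probability is 0.5019.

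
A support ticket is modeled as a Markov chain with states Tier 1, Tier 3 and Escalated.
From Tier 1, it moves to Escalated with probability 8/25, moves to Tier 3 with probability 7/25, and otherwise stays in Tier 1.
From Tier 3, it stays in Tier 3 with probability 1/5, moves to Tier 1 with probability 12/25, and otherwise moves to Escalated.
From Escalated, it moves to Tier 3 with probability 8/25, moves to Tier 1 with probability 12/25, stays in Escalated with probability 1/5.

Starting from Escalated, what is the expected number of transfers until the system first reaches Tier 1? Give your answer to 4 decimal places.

2.0833

Let t(s) be the expected number of transfers to first reach Tier 1 from state s, with t(Tier 1) = 0. Conditioning on the first transfer:
t(Tier 3) = 1 + 0.2·t(Tier 3) + 0.32·t(Escalated)
t(Escalated) = 1 + 0.32·t(Tier 3) + 0.2·t(Escalated)
Solving: t(Tier 3) = 2.0833, t(Escalated) = 2.0833.
Expected transfers from Escalated to Tier 1: 2.0833.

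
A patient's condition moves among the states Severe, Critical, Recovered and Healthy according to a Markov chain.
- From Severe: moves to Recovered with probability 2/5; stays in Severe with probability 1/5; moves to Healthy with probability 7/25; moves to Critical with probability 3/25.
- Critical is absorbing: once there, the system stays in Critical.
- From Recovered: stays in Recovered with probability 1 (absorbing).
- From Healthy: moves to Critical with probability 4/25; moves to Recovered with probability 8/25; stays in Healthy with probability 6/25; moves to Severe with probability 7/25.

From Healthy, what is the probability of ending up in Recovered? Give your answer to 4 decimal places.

0.6949

Let h(s) be the probability of absorption at Recovered starting from transient state s. Then h(Recovered) = 1 and h(Critical) = 0. By first-step analysis:
h(Severe) = 0.2·h(Severe) + 0.12·0 + 0.4·1 + 0.28·h(Healthy)
h(Healthy) = 0.28·h(Severe) + 0.16·0 + 0.32·1 + 0.24·h(Healthy)
Solving: h(Severe) = 0.7432, h(Healthy) = 0.6949.
Starting from Healthy, the probability is 0.6949.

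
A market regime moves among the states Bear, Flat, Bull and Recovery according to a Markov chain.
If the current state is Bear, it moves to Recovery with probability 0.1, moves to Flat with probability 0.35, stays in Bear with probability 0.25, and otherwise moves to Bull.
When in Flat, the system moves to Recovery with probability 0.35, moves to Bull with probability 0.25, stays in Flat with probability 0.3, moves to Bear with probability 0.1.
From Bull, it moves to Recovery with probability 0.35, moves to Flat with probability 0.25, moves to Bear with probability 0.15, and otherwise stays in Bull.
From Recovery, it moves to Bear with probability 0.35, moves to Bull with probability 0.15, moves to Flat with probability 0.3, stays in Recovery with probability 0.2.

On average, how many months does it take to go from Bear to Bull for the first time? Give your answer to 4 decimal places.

3.9424

Let t(s) be the expected number of months to first reach Bull from state s, with t(Bull) = 0. Conditioning on the first month:
t(Bear) = 1 + 0.25·t(Bear) + 0.35·t(Flat) + 0.1·t(Recovery)
t(Flat) = 1 + 0.1·t(Bear) + 0.3·t(Flat) + 0.35·t(Recovery)
t(Recovery) = 1 + 0.35·t(Bear) + 0.3·t(Flat) + 0.2·t(Recovery)
Solving: t(Bear) = 3.9424, t(Flat) = 4.2820, t(Recovery) = 4.5805.
Expected months from Bear to Bull: 3.9424.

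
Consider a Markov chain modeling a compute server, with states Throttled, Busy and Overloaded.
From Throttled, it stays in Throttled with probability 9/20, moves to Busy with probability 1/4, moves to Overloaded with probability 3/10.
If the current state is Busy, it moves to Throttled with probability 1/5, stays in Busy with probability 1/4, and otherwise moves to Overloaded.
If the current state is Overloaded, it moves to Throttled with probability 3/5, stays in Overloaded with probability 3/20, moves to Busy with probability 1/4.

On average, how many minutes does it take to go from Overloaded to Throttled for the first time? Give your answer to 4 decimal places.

2.0000

Let t(s) be the expected number of minutes to first reach Throttled from state s, with t(Throttled) = 0. Conditioning on the first minute:
t(Busy) = 1 + 0.25·t(Busy) + 0.55·t(Overloaded)
t(Overloaded) = 1 + 0.25·t(Busy) + 0.15·t(Overloaded)
Solving: t(Busy) = 2.8000, t(Overloaded) = 2.0000.
Expected minutes from Overloaded to Throttled: 2.0000.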